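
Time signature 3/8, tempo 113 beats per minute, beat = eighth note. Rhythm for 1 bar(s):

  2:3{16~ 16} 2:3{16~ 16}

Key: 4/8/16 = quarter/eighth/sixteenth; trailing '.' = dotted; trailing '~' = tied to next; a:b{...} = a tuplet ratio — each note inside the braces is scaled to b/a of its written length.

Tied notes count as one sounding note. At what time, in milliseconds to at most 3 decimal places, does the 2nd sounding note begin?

1. 0.0ms @ 0 + 796.46ms (3/2)
2. 796.46ms @ 3/2 + 796.46ms (3/2)

note 2 onset = 3/2b = 796.46ms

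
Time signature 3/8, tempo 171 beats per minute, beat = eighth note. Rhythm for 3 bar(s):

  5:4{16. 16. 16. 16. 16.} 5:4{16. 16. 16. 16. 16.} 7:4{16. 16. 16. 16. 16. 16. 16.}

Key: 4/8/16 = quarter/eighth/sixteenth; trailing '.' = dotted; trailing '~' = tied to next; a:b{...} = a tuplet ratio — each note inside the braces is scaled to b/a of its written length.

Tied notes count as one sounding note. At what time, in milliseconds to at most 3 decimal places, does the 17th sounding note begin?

1. 0.0ms @ 0 + 210.526ms (3/5)
2. 210.526ms @ 3/5 + 210.526ms (3/5)
3. 421.053ms @ 6/5 + 210.526ms (3/5)
4. 631.579ms @ 9/5 + 210.526ms (3/5)
5. 842.105ms @ 12/5 + 210.526ms (3/5)
6. 1052.632ms @ 3 + 210.526ms (3/5)
7. 1263.158ms @ 18/5 + 210.526ms (3/5)
8. 1473.684ms @ 21/5 + 210.526ms (3/5)
9. 1684.211ms @ 24/5 + 210.526ms (3/5)
10. 1894.737ms @ 27/5 + 210.526ms (3/5)
11. 2105.263ms @ 6 + 150.376ms (3/7)
12. 2255.639ms @ 45/7 + 150.376ms (3/7)
13. 2406.015ms @ 48/7 + 150.376ms (3/7)
14. 2556.391ms @ 51/7 + 150.376ms (3/7)
15. 2706.767ms @ 54/7 + 150.376ms (3/7)
16. 2857.143ms @ 57/7 + 150.376ms (3/7)
17. 3007.519ms @ 60/7 + 150.376ms (3/7)

note 17 onset = 60/7b = 3007.519ms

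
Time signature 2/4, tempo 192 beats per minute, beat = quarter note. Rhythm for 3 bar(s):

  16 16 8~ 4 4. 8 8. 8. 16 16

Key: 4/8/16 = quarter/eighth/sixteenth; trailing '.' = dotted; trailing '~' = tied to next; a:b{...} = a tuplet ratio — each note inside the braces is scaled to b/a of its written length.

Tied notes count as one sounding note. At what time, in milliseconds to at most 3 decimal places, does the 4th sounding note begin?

1. 0.0ms @ 0 + 78.125ms (1/4)
2. 78.125ms @ 1/4 + 78.125ms (1/4)
3. 156.25ms @ 1/2 + 468.75ms (3/2)
4. 625.0ms @ 2 + 468.75ms (3/2)
5. 1093.75ms @ 7/2 + 156.25ms (1/2)
6. 1250.0ms @ 4 + 234.375ms (3/4)
7. 1484.375ms @ 19/4 + 234.375ms (3/4)
8. 1718.75ms @ 11/2 + 78.125ms (1/4)
9. 1796.875ms @ 23/4 + 78.125ms (1/4)

note 4 onset = 2b = 625.0ms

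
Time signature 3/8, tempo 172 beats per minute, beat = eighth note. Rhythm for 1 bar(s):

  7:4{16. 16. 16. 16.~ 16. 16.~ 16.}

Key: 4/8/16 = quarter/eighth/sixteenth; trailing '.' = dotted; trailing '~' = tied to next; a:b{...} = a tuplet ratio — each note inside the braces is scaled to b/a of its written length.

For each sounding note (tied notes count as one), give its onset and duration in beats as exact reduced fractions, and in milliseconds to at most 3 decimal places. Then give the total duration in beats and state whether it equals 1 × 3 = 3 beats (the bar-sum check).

1) 0.0ms=0b +149.502ms=3/7b
2) 149.502ms=3/7b +149.502ms=3/7b
3) 299.003ms=6/7b +149.502ms=3/7b
4) 448.505ms=9/7b +299.003ms=6/7b
5) 747.508ms=15/7b +299.003ms=6/7b
Σ=3b of 3 (172bpm 3/8) — PASS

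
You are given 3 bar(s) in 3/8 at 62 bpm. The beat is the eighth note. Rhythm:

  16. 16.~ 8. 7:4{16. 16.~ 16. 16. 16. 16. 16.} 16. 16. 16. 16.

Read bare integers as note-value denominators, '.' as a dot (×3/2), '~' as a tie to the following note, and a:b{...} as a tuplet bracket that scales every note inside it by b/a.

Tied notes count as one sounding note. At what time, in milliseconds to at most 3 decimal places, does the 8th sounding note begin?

1. 0.0ms @ 0 + 725.806ms (3/4)
2. 725.806ms @ 3/4 + 2177.419ms (9/4)
3. 2903.226ms @ 3 + 414.747ms (3/7)
4. 3317.972ms @ 24/7 + 829.493ms (6/7)
5. 4147.465ms @ 30/7 + 414.747ms (3/7)
6. 4562.212ms @ 33/7 + 414.747ms (3/7)
7. 4976.959ms @ 36/7 + 414.747ms (3/7)
8. 5391.705ms @ 39/7 + 414.747ms (3/7)
9. 5806.452ms @ 6 + 725.806ms (3/4)
10. 6532.258ms @ 27/4 + 725.806ms (3/4)
11. 7258.065ms @ 15/2 + 725.806ms (3/4)
12. 7983.871ms @ 33/4 + 725.806ms (3/4)

note 8 onset = 39/7b = 5391.705ms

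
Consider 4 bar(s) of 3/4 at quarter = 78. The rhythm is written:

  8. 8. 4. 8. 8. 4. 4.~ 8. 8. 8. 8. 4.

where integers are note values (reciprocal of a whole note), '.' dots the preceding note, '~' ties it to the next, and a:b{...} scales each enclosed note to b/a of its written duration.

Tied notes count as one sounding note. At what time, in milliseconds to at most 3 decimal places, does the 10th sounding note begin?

note 10 onset = 39/4b = 7500.0ms

1. 0.0ms @ 0 + 576.923ms (3/4)
2. 576.923ms @ 3/4 + 576.923ms (3/4)
3. 1153.846ms @ 3/2 + 1153.846ms (3/2)
4. 2307.692ms @ 3 + 576.923ms (3/4)
5. 2884.615ms @ 15/4 + 576.923ms (3/4)
6. 3461.538ms @ 9/2 + 1153.846ms (3/2)
7. 4615.385ms @ 6 + 1730.769ms (9/4)
8. 6346.154ms @ 33/4 + 576.923ms (3/4)
9. 6923.077ms @ 9 + 576.923ms (3/4)
10. 7500.0ms @ 39/4 + 576.923ms (3/4)
11. 8076.923ms @ 21/2 + 1153.846ms (3/2)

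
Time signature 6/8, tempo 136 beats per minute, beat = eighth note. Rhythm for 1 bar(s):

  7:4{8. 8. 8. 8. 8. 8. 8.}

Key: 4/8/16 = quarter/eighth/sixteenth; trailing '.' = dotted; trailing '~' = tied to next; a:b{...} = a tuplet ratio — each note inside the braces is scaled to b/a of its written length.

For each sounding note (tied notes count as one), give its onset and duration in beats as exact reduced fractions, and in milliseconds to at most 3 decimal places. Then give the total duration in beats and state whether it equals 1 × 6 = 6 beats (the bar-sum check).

1) 0.0ms=0b +378.151ms=6/7b
2) 378.151ms=6/7b +378.151ms=6/7b
3) 756.303ms=12/7b +378.151ms=6/7b
4) 1134.454ms=18/7b +378.151ms=6/7b
5) 1512.605ms=24/7b +378.151ms=6/7b
6) 1890.756ms=30/7b +378.151ms=6/7b
7) 2268.908ms=36/7b +378.151ms=6/7b
Σ=6b of 6 (136bpm 6/8) — PASS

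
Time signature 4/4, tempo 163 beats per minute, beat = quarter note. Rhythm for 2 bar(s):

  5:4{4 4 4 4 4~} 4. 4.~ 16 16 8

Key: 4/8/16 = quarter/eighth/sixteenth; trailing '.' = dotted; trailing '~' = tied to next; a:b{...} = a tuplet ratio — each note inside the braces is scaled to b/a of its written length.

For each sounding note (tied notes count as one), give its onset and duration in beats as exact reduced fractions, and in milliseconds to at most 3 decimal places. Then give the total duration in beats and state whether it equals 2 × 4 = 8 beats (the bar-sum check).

1) 0.0ms=0b +294.479ms=4/5b
2) 294.479ms=4/5b +294.479ms=4/5b
3) 588.957ms=8/5b +294.479ms=4/5b
4) 883.436ms=12/5b +294.479ms=4/5b
5) 1177.914ms=16/5b +846.626ms=23/10b
6) 2024.54ms=11/2b +644.172ms=7/4b
7) 2668.712ms=29/4b +92.025ms=1/4b
8) 2760.736ms=15/2b +184.049ms=1/2b
Σ=8b of 8 (163bpm 4/4) — PASS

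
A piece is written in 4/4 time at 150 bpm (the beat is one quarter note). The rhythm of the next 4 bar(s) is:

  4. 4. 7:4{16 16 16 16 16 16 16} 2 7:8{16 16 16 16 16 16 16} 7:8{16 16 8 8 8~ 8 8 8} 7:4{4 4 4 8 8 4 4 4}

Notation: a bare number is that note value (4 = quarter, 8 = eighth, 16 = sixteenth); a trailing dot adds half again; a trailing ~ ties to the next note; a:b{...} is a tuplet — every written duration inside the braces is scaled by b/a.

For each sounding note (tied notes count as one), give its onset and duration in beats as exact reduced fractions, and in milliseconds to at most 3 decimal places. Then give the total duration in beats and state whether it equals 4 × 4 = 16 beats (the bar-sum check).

1) 0.0ms=0b +600.0ms=3/2b
2) 600.0ms=3/2b +600.0ms=3/2b
3) 1200.0ms=3b +57.143ms=1/7b
4) 1257.143ms=22/7b +57.143ms=1/7b
5) 1314.286ms=23/7b +57.143ms=1/7b
6) 1371.429ms=24/7b +57.143ms=1/7b
7) 1428.571ms=25/7b +57.143ms=1/7b
8) 1485.714ms=26/7b +57.143ms=1/7b
9) 1542.857ms=27/7b +57.143ms=1/7b
10) 1600.0ms=4b +800.0ms=2b
11) 2400.0ms=6b +114.286ms=2/7b
12) 2514.286ms=44/7b +114.286ms=2/7b
13) 2628.571ms=46/7b +114.286ms=2/7b
14) 2742.857ms=48/7b +114.286ms=2/7b
15) 2857.143ms=50/7b +114.286ms=2/7b
16) 2971.429ms=52/7b +114.286ms=2/7b
17) 3085.714ms=54/7b +114.286ms=2/7b
18) 3200.0ms=8b +114.286ms=2/7b
19) 3314.286ms=58/7b +114.286ms=2/7b
20) 3428.571ms=60/7b +228.571ms=4/7b
21) 3657.143ms=64/7b +228.571ms=4/7b
22) 3885.714ms=68/7b +457.143ms=8/7b
23) 4342.857ms=76/7b +228.571ms=4/7b
24) 4571.429ms=80/7b +228.571ms=4/7b
25) 4800.0ms=12b +228.571ms=4/7b
26) 5028.571ms=88/7b +228.571ms=4/7b
27) 5257.143ms=92/7b +228.571ms=4/7b
28) 5485.714ms=96/7b +114.286ms=2/7b
29) 5600.0ms=14b +114.286ms=2/7b
30) 5714.286ms=100/7b +228.571ms=4/7b
31) 5942.857ms=104/7b +228.571ms=4/7b
32) 6171.429ms=108/7b +228.571ms=4/7b
Σ=16b of 16 (150bpm 4/4) — PASS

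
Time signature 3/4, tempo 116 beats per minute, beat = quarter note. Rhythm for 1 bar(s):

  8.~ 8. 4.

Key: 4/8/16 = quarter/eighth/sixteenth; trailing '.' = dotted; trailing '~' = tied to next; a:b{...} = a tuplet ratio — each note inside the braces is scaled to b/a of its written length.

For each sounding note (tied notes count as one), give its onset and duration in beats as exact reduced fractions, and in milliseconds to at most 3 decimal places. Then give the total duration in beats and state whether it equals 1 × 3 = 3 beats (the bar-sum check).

1) 0.0ms=0b +775.862ms=3/2b
2) 775.862ms=3/2b +775.862ms=3/2b
Σ=3b of 3 (116bpm 3/4) — PASS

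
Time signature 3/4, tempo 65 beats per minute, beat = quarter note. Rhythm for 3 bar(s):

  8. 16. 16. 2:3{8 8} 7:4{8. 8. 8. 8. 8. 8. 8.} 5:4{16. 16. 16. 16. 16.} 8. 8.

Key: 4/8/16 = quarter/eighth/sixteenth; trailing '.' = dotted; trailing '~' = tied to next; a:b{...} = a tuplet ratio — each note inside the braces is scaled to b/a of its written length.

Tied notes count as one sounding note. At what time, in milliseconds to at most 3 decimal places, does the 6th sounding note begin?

note 6 onset = 3b = 2769.231ms

1. 0.0ms @ 0 + 692.308ms (3/4)
2. 692.308ms @ 3/4 + 346.154ms (3/8)
3. 1038.462ms @ 9/8 + 346.154ms (3/8)
4. 1384.615ms @ 3/2 + 692.308ms (3/4)
5. 2076.923ms @ 9/4 + 692.308ms (3/4)
6. 2769.231ms @ 3 + 395.604ms (3/7)
7. 3164.835ms @ 24/7 + 395.604ms (3/7)
8. 3560.44ms @ 27/7 + 395.604ms (3/7)
9. 3956.044ms @ 30/7 + 395.604ms (3/7)
10. 4351.648ms @ 33/7 + 395.604ms (3/7)
11. 4747.253ms @ 36/7 + 395.604ms (3/7)
12. 5142.857ms @ 39/7 + 395.604ms (3/7)
13. 5538.462ms @ 6 + 276.923ms (3/10)
14. 5815.385ms @ 63/10 + 276.923ms (3/10)
15. 6092.308ms @ 33/5 + 276.923ms (3/10)
16. 6369.231ms @ 69/10 + 276.923ms (3/10)
17. 6646.154ms @ 36/5 + 276.923ms (3/10)
18. 6923.077ms @ 15/2 + 692.308ms (3/4)
19. 7615.385ms @ 33/4 + 692.308ms (3/4)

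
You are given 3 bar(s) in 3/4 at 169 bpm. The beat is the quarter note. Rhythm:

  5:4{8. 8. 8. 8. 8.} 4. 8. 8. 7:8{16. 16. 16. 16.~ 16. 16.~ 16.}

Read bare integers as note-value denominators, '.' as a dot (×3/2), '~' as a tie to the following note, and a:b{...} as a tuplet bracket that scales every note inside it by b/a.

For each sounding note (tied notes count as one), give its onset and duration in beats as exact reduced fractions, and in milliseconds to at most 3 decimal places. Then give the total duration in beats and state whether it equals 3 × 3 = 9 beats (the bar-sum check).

1) 0.0ms=0b +213.018ms=3/5b
2) 213.018ms=3/5b +213.018ms=3/5b
3) 426.036ms=6/5b +213.018ms=3/5b
4) 639.053ms=9/5b +213.018ms=3/5b
5) 852.071ms=12/5b +213.018ms=3/5b
6) 1065.089ms=3b +532.544ms=3/2b
7) 1597.633ms=9/2b +266.272ms=3/4b
8) 1863.905ms=21/4b +266.272ms=3/4b
9) 2130.178ms=6b +152.156ms=3/7b
10) 2282.333ms=45/7b +152.156ms=3/7b
11) 2434.489ms=48/7b +152.156ms=3/7b
12) 2586.644ms=51/7b +304.311ms=6/7b
13) 2890.955ms=57/7b +304.311ms=6/7b
Σ=9b of 9 (169bpm 3/4) — PASS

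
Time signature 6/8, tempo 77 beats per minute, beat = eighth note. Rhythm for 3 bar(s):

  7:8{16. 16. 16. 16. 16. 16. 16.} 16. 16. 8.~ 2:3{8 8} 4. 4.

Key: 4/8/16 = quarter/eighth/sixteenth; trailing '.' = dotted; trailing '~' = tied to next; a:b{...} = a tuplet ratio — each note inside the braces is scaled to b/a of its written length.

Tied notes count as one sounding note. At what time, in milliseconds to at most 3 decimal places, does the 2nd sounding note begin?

note 2 onset = 6/7b = 667.904ms

1. 0.0ms @ 0 + 667.904ms (6/7)
2. 667.904ms @ 6/7 + 667.904ms (6/7)
3. 1335.807ms @ 12/7 + 667.904ms (6/7)
4. 2003.711ms @ 18/7 + 667.904ms (6/7)
5. 2671.614ms @ 24/7 + 667.904ms (6/7)
6. 3339.518ms @ 30/7 + 667.904ms (6/7)
7. 4007.421ms @ 36/7 + 667.904ms (6/7)
8. 4675.325ms @ 6 + 584.416ms (3/4)
9. 5259.74ms @ 27/4 + 584.416ms (3/4)
10. 5844.156ms @ 15/2 + 2337.662ms (3)
11. 8181.818ms @ 21/2 + 1168.831ms (3/2)
12. 9350.649ms @ 12 + 2337.662ms (3)
13. 11688.312ms @ 15 + 2337.662ms (3)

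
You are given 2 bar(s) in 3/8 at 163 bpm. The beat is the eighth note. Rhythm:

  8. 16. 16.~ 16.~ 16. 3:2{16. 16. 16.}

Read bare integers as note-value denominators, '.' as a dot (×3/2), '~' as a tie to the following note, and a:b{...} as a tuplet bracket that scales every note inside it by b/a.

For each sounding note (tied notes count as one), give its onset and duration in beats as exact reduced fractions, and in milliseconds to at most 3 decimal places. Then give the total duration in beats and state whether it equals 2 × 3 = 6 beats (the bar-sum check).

1) 0.0ms=0b +552.147ms=3/2b
2) 552.147ms=3/2b +276.074ms=3/4b
3) 828.221ms=9/4b +828.221ms=9/4b
4) 1656.442ms=9/2b +184.049ms=1/2b
5) 1840.491ms=5b +184.049ms=1/2b
6) 2024.54ms=11/2b +184.049ms=1/2b
Σ=6b of 6 (163bpm 3/8) — PASS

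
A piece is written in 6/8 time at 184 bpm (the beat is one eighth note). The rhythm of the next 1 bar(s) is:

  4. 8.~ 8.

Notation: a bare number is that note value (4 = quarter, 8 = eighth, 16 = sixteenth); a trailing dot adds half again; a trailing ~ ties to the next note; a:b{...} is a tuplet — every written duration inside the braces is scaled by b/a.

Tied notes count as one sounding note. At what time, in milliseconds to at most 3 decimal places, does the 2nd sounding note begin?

1. 0.0ms @ 0 + 978.261ms (3)
2. 978.261ms @ 3 + 978.261ms (3)

note 2 onset = 3b = 978.261ms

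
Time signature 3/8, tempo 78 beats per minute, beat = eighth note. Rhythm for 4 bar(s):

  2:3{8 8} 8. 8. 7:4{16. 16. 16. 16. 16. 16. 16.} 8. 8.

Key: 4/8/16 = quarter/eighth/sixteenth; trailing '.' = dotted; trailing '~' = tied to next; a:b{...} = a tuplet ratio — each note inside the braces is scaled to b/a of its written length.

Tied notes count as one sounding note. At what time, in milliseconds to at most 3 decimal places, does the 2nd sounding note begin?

note 2 onset = 3/2b = 1153.846ms

1. 0.0ms @ 0 + 1153.846ms (3/2)
2. 1153.846ms @ 3/2 + 1153.846ms (3/2)
3. 2307.692ms @ 3 + 1153.846ms (3/2)
4. 3461.538ms @ 9/2 + 1153.846ms (3/2)
5. 4615.385ms @ 6 + 329.67ms (3/7)
6. 4945.055ms @ 45/7 + 329.67ms (3/7)
7. 5274.725ms @ 48/7 + 329.67ms (3/7)
8. 5604.396ms @ 51/7 + 329.67ms (3/7)
9. 5934.066ms @ 54/7 + 329.67ms (3/7)
10. 6263.736ms @ 57/7 + 329.67ms (3/7)
11. 6593.407ms @ 60/7 + 329.67ms (3/7)
12. 6923.077ms @ 9 + 1153.846ms (3/2)
13. 8076.923ms @ 21/2 + 1153.846ms (3/2)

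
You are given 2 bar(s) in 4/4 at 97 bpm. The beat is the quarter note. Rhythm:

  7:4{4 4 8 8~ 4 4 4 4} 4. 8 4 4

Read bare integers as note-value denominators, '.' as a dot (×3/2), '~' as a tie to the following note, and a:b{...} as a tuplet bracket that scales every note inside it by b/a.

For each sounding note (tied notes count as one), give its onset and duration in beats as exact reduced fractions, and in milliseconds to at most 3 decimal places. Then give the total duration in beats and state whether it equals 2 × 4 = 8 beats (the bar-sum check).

1) 0.0ms=0b +353.461ms=4/7b
2) 353.461ms=4/7b +353.461ms=4/7b
3) 706.922ms=8/7b +176.73ms=2/7b
4) 883.652ms=10/7b +530.191ms=6/7b
5) 1413.844ms=16/7b +353.461ms=4/7b
6) 1767.305ms=20/7b +353.461ms=4/7b
7) 2120.766ms=24/7b +353.461ms=4/7b
8) 2474.227ms=4b +927.835ms=3/2b
9) 3402.062ms=11/2b +309.278ms=1/2b
10) 3711.34ms=6b +618.557ms=1b
11) 4329.897ms=7b +618.557ms=1b
Σ=8b of 8 (97bpm 4/4) — PASS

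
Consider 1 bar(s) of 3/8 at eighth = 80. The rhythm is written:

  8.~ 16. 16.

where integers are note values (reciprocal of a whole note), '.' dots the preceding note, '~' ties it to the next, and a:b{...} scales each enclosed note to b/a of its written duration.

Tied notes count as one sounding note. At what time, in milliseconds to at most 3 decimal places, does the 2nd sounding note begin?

1. 0.0ms @ 0 + 1687.5ms (9/4)
2. 1687.5ms @ 9/4 + 562.5ms (3/4)

note 2 onset = 9/4b = 1687.5ms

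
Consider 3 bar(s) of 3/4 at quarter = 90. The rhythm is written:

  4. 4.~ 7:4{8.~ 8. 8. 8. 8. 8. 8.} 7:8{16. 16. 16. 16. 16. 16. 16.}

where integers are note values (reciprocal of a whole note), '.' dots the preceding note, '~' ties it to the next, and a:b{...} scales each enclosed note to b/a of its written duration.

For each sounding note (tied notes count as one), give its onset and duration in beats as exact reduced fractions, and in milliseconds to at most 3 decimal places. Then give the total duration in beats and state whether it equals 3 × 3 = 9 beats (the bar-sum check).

1) 0.0ms=0b +1000.0ms=3/2b
2) 1000.0ms=3/2b +1571.429ms=33/14b
3) 2571.429ms=27/7b +285.714ms=3/7b
4) 2857.143ms=30/7b +285.714ms=3/7b
5) 3142.857ms=33/7b +285.714ms=3/7b
6) 3428.571ms=36/7b +285.714ms=3/7b
7) 3714.286ms=39/7b +285.714ms=3/7b
8) 4000.0ms=6b +285.714ms=3/7b
9) 4285.714ms=45/7b +285.714ms=3/7b
10) 4571.429ms=48/7b +285.714ms=3/7b
11) 4857.143ms=51/7b +285.714ms=3/7b
12) 5142.857ms=54/7b +285.714ms=3/7b
13) 5428.571ms=57/7b +285.714ms=3/7b
14) 5714.286ms=60/7b +285.714ms=3/7b
Σ=9b of 9 (90bpm 3/4) — PASS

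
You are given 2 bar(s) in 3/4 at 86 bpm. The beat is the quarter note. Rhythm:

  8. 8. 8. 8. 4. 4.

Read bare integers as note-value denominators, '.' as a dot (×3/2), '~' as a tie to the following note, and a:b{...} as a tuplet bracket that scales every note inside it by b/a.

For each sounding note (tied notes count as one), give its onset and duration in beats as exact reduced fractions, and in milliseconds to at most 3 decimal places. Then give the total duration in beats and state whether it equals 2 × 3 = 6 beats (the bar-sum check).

1) 0.0ms=0b +523.256ms=3/4b
2) 523.256ms=3/4b +523.256ms=3/4b
3) 1046.512ms=3/2b +523.256ms=3/4b
4) 1569.767ms=9/4b +523.256ms=3/4b
5) 2093.023ms=3b +1046.512ms=3/2b
6) 3139.535ms=9/2b +1046.512ms=3/2b
Σ=6b of 6 (86bpm 3/4) — PASS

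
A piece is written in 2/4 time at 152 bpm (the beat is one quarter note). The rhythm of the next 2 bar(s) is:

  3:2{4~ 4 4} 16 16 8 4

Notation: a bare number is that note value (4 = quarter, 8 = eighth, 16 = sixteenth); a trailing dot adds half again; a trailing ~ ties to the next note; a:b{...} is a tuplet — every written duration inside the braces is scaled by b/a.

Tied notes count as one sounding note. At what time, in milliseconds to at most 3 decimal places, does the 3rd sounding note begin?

note 3 onset = 2b = 789.474ms

1. 0.0ms @ 0 + 526.316ms (4/3)
2. 526.316ms @ 4/3 + 263.158ms (2/3)
3. 789.474ms @ 2 + 98.684ms (1/4)
4. 888.158ms @ 9/4 + 98.684ms (1/4)
5. 986.842ms @ 5/2 + 197.368ms (1/2)
6. 1184.211ms @ 3 + 394.737ms (1)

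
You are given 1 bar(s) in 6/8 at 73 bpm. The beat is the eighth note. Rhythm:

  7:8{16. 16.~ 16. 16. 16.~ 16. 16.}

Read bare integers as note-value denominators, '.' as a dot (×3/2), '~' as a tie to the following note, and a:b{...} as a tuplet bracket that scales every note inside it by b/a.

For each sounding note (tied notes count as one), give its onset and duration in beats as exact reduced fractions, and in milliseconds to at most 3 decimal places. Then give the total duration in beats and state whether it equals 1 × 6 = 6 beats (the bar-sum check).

1) 0.0ms=0b +704.501ms=6/7b
2) 704.501ms=6/7b +1409.002ms=12/7b
3) 2113.503ms=18/7b +704.501ms=6/7b
4) 2818.004ms=24/7b +1409.002ms=12/7b
5) 4227.006ms=36/7b +704.501ms=6/7b
Σ=6b of 6 (73bpm 6/8) — PASS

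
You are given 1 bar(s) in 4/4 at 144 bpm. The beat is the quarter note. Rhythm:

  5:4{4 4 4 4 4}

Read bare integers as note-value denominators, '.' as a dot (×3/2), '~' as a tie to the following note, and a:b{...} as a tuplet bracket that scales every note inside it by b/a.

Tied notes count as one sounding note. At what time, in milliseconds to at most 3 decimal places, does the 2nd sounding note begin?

1. 0.0ms @ 0 + 333.333ms (4/5)
2. 333.333ms @ 4/5 + 333.333ms (4/5)
3. 666.667ms @ 8/5 + 333.333ms (4/5)
4. 1000.0ms @ 12/5 + 333.333ms (4/5)
5. 1333.333ms @ 16/5 + 333.333ms (4/5)

note 2 onset = 4/5b = 333.333ms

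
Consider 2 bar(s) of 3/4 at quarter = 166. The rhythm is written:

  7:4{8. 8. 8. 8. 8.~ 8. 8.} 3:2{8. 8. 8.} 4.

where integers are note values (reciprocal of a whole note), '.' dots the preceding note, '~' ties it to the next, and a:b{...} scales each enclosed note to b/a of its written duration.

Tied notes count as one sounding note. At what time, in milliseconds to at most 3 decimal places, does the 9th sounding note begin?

1. 0.0ms @ 0 + 154.905ms (3/7)
2. 154.905ms @ 3/7 + 154.905ms (3/7)
3. 309.811ms @ 6/7 + 154.905ms (3/7)
4. 464.716ms @ 9/7 + 154.905ms (3/7)
5. 619.621ms @ 12/7 + 309.811ms (6/7)
6. 929.432ms @ 18/7 + 154.905ms (3/7)
7. 1084.337ms @ 3 + 180.723ms (1/2)
8. 1265.06ms @ 7/2 + 180.723ms (1/2)
9. 1445.783ms @ 4 + 180.723ms (1/2)
10. 1626.506ms @ 9/2 + 542.169ms (3/2)

note 9 onset = 4b = 1445.783ms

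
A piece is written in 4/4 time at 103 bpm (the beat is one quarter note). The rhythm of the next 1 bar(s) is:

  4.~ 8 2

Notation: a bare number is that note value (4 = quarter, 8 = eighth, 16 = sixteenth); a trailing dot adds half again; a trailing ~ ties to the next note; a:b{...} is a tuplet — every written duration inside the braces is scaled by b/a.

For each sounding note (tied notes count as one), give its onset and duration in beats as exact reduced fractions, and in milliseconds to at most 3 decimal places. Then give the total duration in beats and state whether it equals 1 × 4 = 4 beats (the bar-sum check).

1) 0.0ms=0b +1165.049ms=2b
2) 1165.049ms=2b +1165.049ms=2b
Σ=4b of 4 (103bpm 4/4) — PASS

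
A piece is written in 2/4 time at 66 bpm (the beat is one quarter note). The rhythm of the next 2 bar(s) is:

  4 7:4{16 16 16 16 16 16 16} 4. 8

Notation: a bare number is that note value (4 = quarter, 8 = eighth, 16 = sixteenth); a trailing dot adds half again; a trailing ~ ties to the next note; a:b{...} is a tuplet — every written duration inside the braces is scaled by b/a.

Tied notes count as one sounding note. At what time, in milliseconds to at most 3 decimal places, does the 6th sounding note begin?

note 6 onset = 11/7b = 1428.571ms

1. 0.0ms @ 0 + 909.091ms (1)
2. 909.091ms @ 1 + 129.87ms (1/7)
3. 1038.961ms @ 8/7 + 129.87ms (1/7)
4. 1168.831ms @ 9/7 + 129.87ms (1/7)
5. 1298.701ms @ 10/7 + 129.87ms (1/7)
6. 1428.571ms @ 11/7 + 129.87ms (1/7)
7. 1558.442ms @ 12/7 + 129.87ms (1/7)
8. 1688.312ms @ 13/7 + 129.87ms (1/7)
9. 1818.182ms @ 2 + 1363.636ms (3/2)
10. 3181.818ms @ 7/2 + 454.545ms (1/2)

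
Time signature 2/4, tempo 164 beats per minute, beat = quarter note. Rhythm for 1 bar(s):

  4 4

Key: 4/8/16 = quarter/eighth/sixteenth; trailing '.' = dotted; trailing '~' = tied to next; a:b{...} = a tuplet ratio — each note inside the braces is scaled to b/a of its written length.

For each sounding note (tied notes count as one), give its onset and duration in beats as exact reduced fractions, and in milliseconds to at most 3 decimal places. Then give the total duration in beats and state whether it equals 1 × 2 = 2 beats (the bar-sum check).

1) 0.0ms=0b +365.854ms=1b
2) 365.854ms=1b +365.854ms=1b
Σ=2b of 2 (164bpm 2/4) — PASS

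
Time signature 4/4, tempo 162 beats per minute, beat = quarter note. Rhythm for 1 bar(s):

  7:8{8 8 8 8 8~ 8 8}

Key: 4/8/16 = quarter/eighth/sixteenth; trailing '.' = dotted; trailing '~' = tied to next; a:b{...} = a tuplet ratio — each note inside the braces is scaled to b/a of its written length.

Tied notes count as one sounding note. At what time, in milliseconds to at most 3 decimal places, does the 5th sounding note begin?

1. 0.0ms @ 0 + 211.64ms (4/7)
2. 211.64ms @ 4/7 + 211.64ms (4/7)
3. 423.28ms @ 8/7 + 211.64ms (4/7)
4. 634.921ms @ 12/7 + 211.64ms (4/7)
5. 846.561ms @ 16/7 + 423.28ms (8/7)
6. 1269.841ms @ 24/7 + 211.64ms (4/7)

note 5 onset = 16/7b = 846.561ms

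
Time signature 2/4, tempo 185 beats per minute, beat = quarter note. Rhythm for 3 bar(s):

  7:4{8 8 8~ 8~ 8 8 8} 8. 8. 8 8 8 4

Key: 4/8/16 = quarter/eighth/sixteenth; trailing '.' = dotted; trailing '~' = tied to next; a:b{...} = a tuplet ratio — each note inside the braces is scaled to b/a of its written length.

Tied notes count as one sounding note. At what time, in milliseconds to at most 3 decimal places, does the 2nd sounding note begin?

note 2 onset = 2/7b = 92.664ms

1. 0.0ms @ 0 + 92.664ms (2/7)
2. 92.664ms @ 2/7 + 92.664ms (2/7)
3. 185.328ms @ 4/7 + 277.992ms (6/7)
4. 463.32ms @ 10/7 + 92.664ms (2/7)
5. 555.985ms @ 12/7 + 92.664ms (2/7)
6. 648.649ms @ 2 + 243.243ms (3/4)
7. 891.892ms @ 11/4 + 243.243ms (3/4)
8. 1135.135ms @ 7/2 + 162.162ms (1/2)
9. 1297.297ms @ 4 + 162.162ms (1/2)
10. 1459.459ms @ 9/2 + 162.162ms (1/2)
11. 1621.622ms @ 5 + 324.324ms (1)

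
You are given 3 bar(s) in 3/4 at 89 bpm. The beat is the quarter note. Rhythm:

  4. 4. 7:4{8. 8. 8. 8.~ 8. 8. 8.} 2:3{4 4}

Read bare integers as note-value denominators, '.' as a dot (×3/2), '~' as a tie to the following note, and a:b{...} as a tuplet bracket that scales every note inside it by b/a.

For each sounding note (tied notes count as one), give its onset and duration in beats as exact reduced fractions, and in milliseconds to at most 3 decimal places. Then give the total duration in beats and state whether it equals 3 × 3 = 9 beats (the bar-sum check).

1) 0.0ms=0b +1011.236ms=3/2b
2) 1011.236ms=3/2b +1011.236ms=3/2b
3) 2022.472ms=3b +288.925ms=3/7b
4) 2311.396ms=24/7b +288.925ms=3/7b
5) 2600.321ms=27/7b +288.925ms=3/7b
6) 2889.246ms=30/7b +577.849ms=6/7b
7) 3467.095ms=36/7b +288.925ms=3/7b
8) 3756.019ms=39/7b +288.925ms=3/7b
9) 4044.944ms=6b +1011.236ms=3/2b
10) 5056.18ms=15/2b +1011.236ms=3/2b
Σ=9b of 9 (89bpm 3/4) — PASS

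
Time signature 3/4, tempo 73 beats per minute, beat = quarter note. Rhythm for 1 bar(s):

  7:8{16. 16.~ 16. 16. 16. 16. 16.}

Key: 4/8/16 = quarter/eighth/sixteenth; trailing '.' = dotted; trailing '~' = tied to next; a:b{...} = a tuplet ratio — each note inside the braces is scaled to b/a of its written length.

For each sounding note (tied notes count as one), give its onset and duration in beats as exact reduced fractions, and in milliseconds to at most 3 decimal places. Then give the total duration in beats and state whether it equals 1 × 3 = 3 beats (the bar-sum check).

1) 0.0ms=0b +352.25ms=3/7b
2) 352.25ms=3/7b +704.501ms=6/7b
3) 1056.751ms=9/7b +352.25ms=3/7b
4) 1409.002ms=12/7b +352.25ms=3/7b
5) 1761.252ms=15/7b +352.25ms=3/7b
6) 2113.503ms=18/7b +352.25ms=3/7b
Σ=3b of 3 (73bpm 3/4) — PASS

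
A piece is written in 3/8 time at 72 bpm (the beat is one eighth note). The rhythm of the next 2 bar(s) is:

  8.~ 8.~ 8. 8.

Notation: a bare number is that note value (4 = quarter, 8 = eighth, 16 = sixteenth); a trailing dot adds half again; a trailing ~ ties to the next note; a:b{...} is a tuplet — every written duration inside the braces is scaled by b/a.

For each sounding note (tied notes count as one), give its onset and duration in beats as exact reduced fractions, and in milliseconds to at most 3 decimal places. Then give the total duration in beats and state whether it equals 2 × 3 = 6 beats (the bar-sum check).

1) 0.0ms=0b +3750.0ms=9/2b
2) 3750.0ms=9/2b +1250.0ms=3/2b
Σ=6b of 6 (72bpm 3/8) — PASS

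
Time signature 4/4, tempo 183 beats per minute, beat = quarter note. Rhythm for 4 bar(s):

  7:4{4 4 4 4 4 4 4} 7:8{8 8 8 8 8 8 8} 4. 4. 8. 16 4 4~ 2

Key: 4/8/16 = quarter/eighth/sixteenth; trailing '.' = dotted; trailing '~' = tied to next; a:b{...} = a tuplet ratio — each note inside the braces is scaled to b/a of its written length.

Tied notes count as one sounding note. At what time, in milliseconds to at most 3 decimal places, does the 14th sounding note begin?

note 14 onset = 52/7b = 2435.597ms

1. 0.0ms @ 0 + 187.354ms (4/7)
2. 187.354ms @ 4/7 + 187.354ms (4/7)
3. 374.707ms @ 8/7 + 187.354ms (4/7)
4. 562.061ms @ 12/7 + 187.354ms (4/7)
5. 749.415ms @ 16/7 + 187.354ms (4/7)
6. 936.768ms @ 20/7 + 187.354ms (4/7)
7. 1124.122ms @ 24/7 + 187.354ms (4/7)
8. 1311.475ms @ 4 + 187.354ms (4/7)
9. 1498.829ms @ 32/7 + 187.354ms (4/7)
10. 1686.183ms @ 36/7 + 187.354ms (4/7)
11. 1873.536ms @ 40/7 + 187.354ms (4/7)
12. 2060.89ms @ 44/7 + 187.354ms (4/7)
13. 2248.244ms @ 48/7 + 187.354ms (4/7)
14. 2435.597ms @ 52/7 + 187.354ms (4/7)
15. 2622.951ms @ 8 + 491.803ms (3/2)
16. 3114.754ms @ 19/2 + 491.803ms (3/2)
17. 3606.557ms @ 11 + 245.902ms (3/4)
18. 3852.459ms @ 47/4 + 81.967ms (1/4)
19. 3934.426ms @ 12 + 327.869ms (1)
20. 4262.295ms @ 13 + 983.607ms (3)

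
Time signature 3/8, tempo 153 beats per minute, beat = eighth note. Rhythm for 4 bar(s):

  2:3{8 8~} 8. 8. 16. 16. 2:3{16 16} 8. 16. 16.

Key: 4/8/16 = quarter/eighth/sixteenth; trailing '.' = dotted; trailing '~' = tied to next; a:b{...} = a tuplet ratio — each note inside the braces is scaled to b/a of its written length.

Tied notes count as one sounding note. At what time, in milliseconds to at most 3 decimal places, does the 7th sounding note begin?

note 7 onset = 33/4b = 3235.294ms

1. 0.0ms @ 0 + 588.235ms (3/2)
2. 588.235ms @ 3/2 + 1176.471ms (3)
3. 1764.706ms @ 9/2 + 588.235ms (3/2)
4. 2352.941ms @ 6 + 294.118ms (3/4)
5. 2647.059ms @ 27/4 + 294.118ms (3/4)
6. 2941.176ms @ 15/2 + 294.118ms (3/4)
7. 3235.294ms @ 33/4 + 294.118ms (3/4)
8. 3529.412ms @ 9 + 588.235ms (3/2)
9. 4117.647ms @ 21/2 + 294.118ms (3/4)
10. 4411.765ms @ 45/4 + 294.118ms (3/4)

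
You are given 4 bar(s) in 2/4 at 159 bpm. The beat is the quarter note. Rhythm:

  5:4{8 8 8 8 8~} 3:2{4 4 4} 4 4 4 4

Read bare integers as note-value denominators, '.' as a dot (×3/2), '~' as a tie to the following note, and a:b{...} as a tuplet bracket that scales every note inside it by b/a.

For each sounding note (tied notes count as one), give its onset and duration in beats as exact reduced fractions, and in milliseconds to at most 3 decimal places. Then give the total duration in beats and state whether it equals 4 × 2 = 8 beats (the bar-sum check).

1) 0.0ms=0b +150.943ms=2/5b
2) 150.943ms=2/5b +150.943ms=2/5b
3) 301.887ms=4/5b +150.943ms=2/5b
4) 452.83ms=6/5b +150.943ms=2/5b
5) 603.774ms=8/5b +402.516ms=16/15b
6) 1006.289ms=8/3b +251.572ms=2/3b
7) 1257.862ms=10/3b +251.572ms=2/3b
8) 1509.434ms=4b +377.358ms=1b
9) 1886.792ms=5b +377.358ms=1b
10) 2264.151ms=6b +377.358ms=1b
11) 2641.509ms=7b +377.358ms=1b
Σ=8b of 8 (159bpm 2/4) — PASS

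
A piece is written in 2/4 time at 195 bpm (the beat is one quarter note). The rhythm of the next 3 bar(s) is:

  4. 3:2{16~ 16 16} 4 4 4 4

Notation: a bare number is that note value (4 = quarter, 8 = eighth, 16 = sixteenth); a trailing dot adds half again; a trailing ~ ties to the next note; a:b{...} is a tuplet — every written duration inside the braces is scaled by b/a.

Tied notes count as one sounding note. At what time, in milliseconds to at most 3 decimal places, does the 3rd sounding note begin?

1. 0.0ms @ 0 + 461.538ms (3/2)
2. 461.538ms @ 3/2 + 102.564ms (1/3)
3. 564.103ms @ 11/6 + 51.282ms (1/6)
4. 615.385ms @ 2 + 307.692ms (1)
5. 923.077ms @ 3 + 307.692ms (1)
6. 1230.769ms @ 4 + 307.692ms (1)
7. 1538.462ms @ 5 + 307.692ms (1)

note 3 onset = 11/6b = 564.103ms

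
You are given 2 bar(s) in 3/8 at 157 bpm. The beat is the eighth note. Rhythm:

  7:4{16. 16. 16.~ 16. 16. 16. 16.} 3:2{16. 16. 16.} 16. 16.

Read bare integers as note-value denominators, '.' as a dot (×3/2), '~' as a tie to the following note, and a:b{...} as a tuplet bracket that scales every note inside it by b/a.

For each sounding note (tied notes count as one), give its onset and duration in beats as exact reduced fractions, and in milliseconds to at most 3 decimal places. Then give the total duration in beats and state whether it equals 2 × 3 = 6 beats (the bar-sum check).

1) 0.0ms=0b +163.785ms=3/7b
2) 163.785ms=3/7b +163.785ms=3/7b
3) 327.571ms=6/7b +327.571ms=6/7b
4) 655.141ms=12/7b +163.785ms=3/7b
5) 818.926ms=15/7b +163.785ms=3/7b
6) 982.712ms=18/7b +163.785ms=3/7b
7) 1146.497ms=3b +191.083ms=1/2b
8) 1337.58ms=7/2b +191.083ms=1/2b
9) 1528.662ms=4b +191.083ms=1/2b
10) 1719.745ms=9/2b +286.624ms=3/4b
11) 2006.369ms=21/4b +286.624ms=3/4b
Σ=6b of 6 (157bpm 3/8) — PASS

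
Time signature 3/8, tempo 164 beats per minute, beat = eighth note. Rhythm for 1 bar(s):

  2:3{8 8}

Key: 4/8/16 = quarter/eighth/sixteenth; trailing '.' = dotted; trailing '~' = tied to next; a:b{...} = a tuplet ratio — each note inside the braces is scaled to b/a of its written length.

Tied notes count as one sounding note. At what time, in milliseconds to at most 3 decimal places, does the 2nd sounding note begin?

1. 0.0ms @ 0 + 548.78ms (3/2)
2. 548.78ms @ 3/2 + 548.78ms (3/2)

note 2 onset = 3/2b = 548.78ms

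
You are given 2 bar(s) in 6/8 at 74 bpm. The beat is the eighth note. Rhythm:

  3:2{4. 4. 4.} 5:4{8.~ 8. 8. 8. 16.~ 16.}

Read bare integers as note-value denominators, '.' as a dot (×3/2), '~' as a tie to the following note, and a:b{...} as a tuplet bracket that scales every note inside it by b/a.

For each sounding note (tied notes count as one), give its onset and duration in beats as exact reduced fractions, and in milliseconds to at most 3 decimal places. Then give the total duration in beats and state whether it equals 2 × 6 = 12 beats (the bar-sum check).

1) 0.0ms=0b +1621.622ms=2b
2) 1621.622ms=2b +1621.622ms=2b
3) 3243.243ms=4b +1621.622ms=2b
4) 4864.865ms=6b +1945.946ms=12/5b
5) 6810.811ms=42/5b +972.973ms=6/5b
6) 7783.784ms=48/5b +972.973ms=6/5b
7) 8756.757ms=54/5b +972.973ms=6/5b
Σ=12b of 12 (74bpm 6/8) — PASS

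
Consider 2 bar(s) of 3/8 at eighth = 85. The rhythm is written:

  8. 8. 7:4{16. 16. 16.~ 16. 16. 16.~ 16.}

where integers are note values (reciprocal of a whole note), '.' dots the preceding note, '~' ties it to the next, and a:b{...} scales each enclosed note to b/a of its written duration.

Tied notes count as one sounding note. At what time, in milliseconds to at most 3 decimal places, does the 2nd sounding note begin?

note 2 onset = 3/2b = 1058.824ms

1. 0.0ms @ 0 + 1058.824ms (3/2)
2. 1058.824ms @ 3/2 + 1058.824ms (3/2)
3. 2117.647ms @ 3 + 302.521ms (3/7)
4. 2420.168ms @ 24/7 + 302.521ms (3/7)
5. 2722.689ms @ 27/7 + 605.042ms (6/7)
6. 3327.731ms @ 33/7 + 302.521ms (3/7)
7. 3630.252ms @ 36/7 + 605.042ms (6/7)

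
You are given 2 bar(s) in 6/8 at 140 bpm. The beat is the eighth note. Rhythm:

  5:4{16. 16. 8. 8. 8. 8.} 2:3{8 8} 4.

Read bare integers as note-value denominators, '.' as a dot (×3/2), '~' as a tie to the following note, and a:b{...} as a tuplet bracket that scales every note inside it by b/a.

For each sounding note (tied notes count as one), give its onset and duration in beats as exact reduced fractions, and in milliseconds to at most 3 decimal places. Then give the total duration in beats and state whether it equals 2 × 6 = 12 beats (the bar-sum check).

1) 0.0ms=0b +257.143ms=3/5b
2) 257.143ms=3/5b +257.143ms=3/5b
3) 514.286ms=6/5b +514.286ms=6/5b
4) 1028.571ms=12/5b +514.286ms=6/5b
5) 1542.857ms=18/5b +514.286ms=6/5b
6) 2057.143ms=24/5b +514.286ms=6/5b
7) 2571.429ms=6b +642.857ms=3/2b
8) 3214.286ms=15/2b +642.857ms=3/2b
9) 3857.143ms=9b +1285.714ms=3b
Σ=12b of 12 (140bpm 6/8) — PASS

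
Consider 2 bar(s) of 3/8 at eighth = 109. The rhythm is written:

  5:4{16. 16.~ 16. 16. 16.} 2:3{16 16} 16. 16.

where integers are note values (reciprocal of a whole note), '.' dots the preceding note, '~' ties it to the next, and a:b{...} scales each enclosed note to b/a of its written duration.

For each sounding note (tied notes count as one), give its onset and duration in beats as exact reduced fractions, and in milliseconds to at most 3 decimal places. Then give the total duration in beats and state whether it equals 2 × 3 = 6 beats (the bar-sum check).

1) 0.0ms=0b +330.275ms=3/5b
2) 330.275ms=3/5b +660.55ms=6/5b
3) 990.826ms=9/5b +330.275ms=3/5b
4) 1321.101ms=12/5b +330.275ms=3/5b
5) 1651.376ms=3b +412.844ms=3/4b
6) 2064.22ms=15/4b +412.844ms=3/4b
7) 2477.064ms=9/2b +412.844ms=3/4b
8) 2889.908ms=21/4b +412.844ms=3/4b
Σ=6b of 6 (109bpm 3/8) — PASS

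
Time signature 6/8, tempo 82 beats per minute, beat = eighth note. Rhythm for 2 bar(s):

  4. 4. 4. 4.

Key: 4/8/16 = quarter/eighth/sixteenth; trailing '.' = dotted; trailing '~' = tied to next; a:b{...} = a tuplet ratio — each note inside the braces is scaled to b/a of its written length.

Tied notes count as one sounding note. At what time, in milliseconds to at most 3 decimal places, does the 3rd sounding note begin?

note 3 onset = 6b = 4390.244ms

1. 0.0ms @ 0 + 2195.122ms (3)
2. 2195.122ms @ 3 + 2195.122ms (3)
3. 4390.244ms @ 6 + 2195.122ms (3)
4. 6585.366ms @ 9 + 2195.122ms (3)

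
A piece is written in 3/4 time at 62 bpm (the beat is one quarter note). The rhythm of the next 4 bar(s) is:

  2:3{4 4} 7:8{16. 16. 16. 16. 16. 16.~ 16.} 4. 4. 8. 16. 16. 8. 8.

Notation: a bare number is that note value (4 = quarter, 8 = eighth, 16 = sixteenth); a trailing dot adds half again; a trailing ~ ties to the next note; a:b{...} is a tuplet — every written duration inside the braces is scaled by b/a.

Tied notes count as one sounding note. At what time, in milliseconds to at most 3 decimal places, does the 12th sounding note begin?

note 12 onset = 39/4b = 9435.484ms

1. 0.0ms @ 0 + 1451.613ms (3/2)
2. 1451.613ms @ 3/2 + 1451.613ms (3/2)
3. 2903.226ms @ 3 + 414.747ms (3/7)
4. 3317.972ms @ 24/7 + 414.747ms (3/7)
5. 3732.719ms @ 27/7 + 414.747ms (3/7)
6. 4147.465ms @ 30/7 + 414.747ms (3/7)
7. 4562.212ms @ 33/7 + 414.747ms (3/7)
8. 4976.959ms @ 36/7 + 829.493ms (6/7)
9. 5806.452ms @ 6 + 1451.613ms (3/2)
10. 7258.065ms @ 15/2 + 1451.613ms (3/2)
11. 8709.677ms @ 9 + 725.806ms (3/4)
12. 9435.484ms @ 39/4 + 362.903ms (3/8)
13. 9798.387ms @ 81/8 + 362.903ms (3/8)
14. 10161.29ms @ 21/2 + 725.806ms (3/4)
15. 10887.097ms @ 45/4 + 725.806ms (3/4)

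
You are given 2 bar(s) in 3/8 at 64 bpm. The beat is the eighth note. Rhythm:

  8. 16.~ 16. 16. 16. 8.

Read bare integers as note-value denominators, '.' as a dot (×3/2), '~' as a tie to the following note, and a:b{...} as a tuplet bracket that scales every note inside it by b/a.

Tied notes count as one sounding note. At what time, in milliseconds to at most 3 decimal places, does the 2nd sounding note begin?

1. 0.0ms @ 0 + 1406.25ms (3/2)
2. 1406.25ms @ 3/2 + 1406.25ms (3/2)
3. 2812.5ms @ 3 + 703.125ms (3/4)
4. 3515.625ms @ 15/4 + 703.125ms (3/4)
5. 4218.75ms @ 9/2 + 1406.25ms (3/2)

note 2 onset = 3/2b = 1406.25ms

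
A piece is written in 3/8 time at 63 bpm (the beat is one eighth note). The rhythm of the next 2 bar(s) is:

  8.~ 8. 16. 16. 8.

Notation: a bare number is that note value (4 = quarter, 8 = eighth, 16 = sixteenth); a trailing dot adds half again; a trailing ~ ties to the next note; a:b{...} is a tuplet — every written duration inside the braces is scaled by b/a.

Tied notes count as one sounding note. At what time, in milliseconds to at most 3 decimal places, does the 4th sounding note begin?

note 4 onset = 9/2b = 4285.714ms

1. 0.0ms @ 0 + 2857.143ms (3)
2. 2857.143ms @ 3 + 714.286ms (3/4)
3. 3571.429ms @ 15/4 + 714.286ms (3/4)
4. 4285.714ms @ 9/2 + 1428.571ms (3/2)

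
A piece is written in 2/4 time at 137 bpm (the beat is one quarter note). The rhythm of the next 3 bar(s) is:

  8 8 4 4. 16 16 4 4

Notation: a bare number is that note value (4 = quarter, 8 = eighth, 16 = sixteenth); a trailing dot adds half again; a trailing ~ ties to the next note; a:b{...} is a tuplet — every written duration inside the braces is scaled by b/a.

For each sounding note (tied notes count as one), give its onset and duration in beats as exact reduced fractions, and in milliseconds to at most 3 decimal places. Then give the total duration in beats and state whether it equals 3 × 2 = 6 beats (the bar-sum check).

1) 0.0ms=0b +218.978ms=1/2b
2) 218.978ms=1/2b +218.978ms=1/2b
3) 437.956ms=1b +437.956ms=1b
4) 875.912ms=2b +656.934ms=3/2b
5) 1532.847ms=7/2b +109.489ms=1/4b
6) 1642.336ms=15/4b +109.489ms=1/4b
7) 1751.825ms=4b +437.956ms=1b
8) 2189.781ms=5b +437.956ms=1b
Σ=6b of 6 (137bpm 2/4) — PASS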